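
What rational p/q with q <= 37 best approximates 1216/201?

121/20

Expand x = 1216/201 as a continued fraction with the Euclidean algorithm:
  1216 = 6*201 + 10, so a_0 = 6.
  201 = 20*10 + 1, so a_1 = 20.
  10 = 10*1 + 0, so a_2 = 10.
so x = [6; 20, 10].
Convergents (p_i = a_i*p_{i-1} + p_{i-2}, q_i = a_i*q_{i-1} + q_{i-2} with p_{-2}=0, p_{-1}=1, q_{-2}=1, q_{-1}=0), until the denominator exceeds 37:
  i=0: a_0=6, p_0 = 6*1 + 0 = 6, q_0 = 6*0 + 1 = 1.
  i=1: a_1=20, p_1 = 20*6 + 1 = 121, q_1 = 20*1 + 0 = 20.
  i=2: a_2=10, p_2 = 10*121 + 6 = 1216, q_2 = 10*20 + 1 = 201.
q_2 = 201 > 37, so the last convergent with denominator <= 37 is p_1/q_1 = 121/20.
The closest fraction with denominator <= 37 is either p_1/q_1 or the intermediate fraction (k*p_1 + p_0)/(k*q_1 + q_0) with the largest k >= 1 whose denominator stays <= 37; these approach x as k grows, and every other convergent or intermediate fraction in range is farther away.
Largest k: floor((37 - q_0)/q_1) = floor((37 - 1)/20) = 1.
That gives (1*121 + 6)/(1*20 + 1) = 127/21.
Compare the errors: |x - 121/20| = |1216*20 - 121*201|/(201*20) = 1/4020, and |x - 127/21| = |1216*21 - 127*201|/(201*21) = 9/4221.
Cross-multiplying, 1*4221 = 4221 < 36180 = 9*4020, so 1/4020 is smaller: the convergent 121/20 is closer to x than 127/21.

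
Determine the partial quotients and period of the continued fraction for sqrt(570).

Write x_i = (sqrt(570) + m_i)/d_i with (m_0, d_0) = (0, 1). a_0 = floor(sqrt(570)) = 23, since 23^2 = 529 <= 570 < 576 = 24^2.
Iterate m_{i+1} = d_i*a_i - m_i, d_{i+1} = (570 - m_{i+1}^2)/d_i, a_{i+1} = floor((a_0 + m_{i+1})/d_{i+1}):
  m_1 = 1*23 - 0 = 23, d_1 = (570 - 23^2)/1 = 41/1 = 41, a_1 = floor((23 + 23)/41) = 1.
  m_2 = 41*1 - 23 = 18, d_2 = (570 - 18^2)/41 = 246/41 = 6, a_2 = floor((23 + 18)/6) = 6.
  m_3 = 6*6 - 18 = 18, d_3 = (570 - 18^2)/6 = 246/6 = 41, a_3 = floor((23 + 18)/41) = 1.
  m_4 = 41*1 - 18 = 23, d_4 = (570 - 23^2)/41 = 41/41 = 1, a_4 = floor((23 + 23)/1) = 46.
  m_5 = 1*46 - 23 = 23, d_5 = (570 - 23^2)/1 = 41/1 = 41: (m_5, d_5) = (m_1, d_1) = (23, 41), so from here the quotients repeat a_1, ..., a_4; the period length is 4.
Hence the expansion of sqrt(570) is a_0 = 23 followed by the repeating block 1, 6, 1, 46 (period 4).

[23; (1, 6, 1, 46)]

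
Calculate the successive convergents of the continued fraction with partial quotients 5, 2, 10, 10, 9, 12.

Using the convergent recurrence p_i = a_i*p_{i-1} + p_{i-2}, q_i = a_i*q_{i-1} + q_{i-2} with p_{-2}=0, p_{-1}=1, q_{-2}=1, q_{-1}=0:
  i=0: a_0=5, p_0 = 5*1 + 0 = 5, q_0 = 5*0 + 1 = 1.
  i=1: a_1=2, p_1 = 2*5 + 1 = 11, q_1 = 2*1 + 0 = 2.
  i=2: a_2=10, p_2 = 10*11 + 5 = 115, q_2 = 10*2 + 1 = 21.
  i=3: a_3=10, p_3 = 10*115 + 11 = 1161, q_3 = 10*21 + 2 = 212.
  i=4: a_4=9, p_4 = 9*1161 + 115 = 10564, q_4 = 9*212 + 21 = 1929.
  i=5: a_5=12, p_5 = 12*10564 + 1161 = 127929, q_5 = 12*1929 + 212 = 23360.

5/1, 11/2, 115/21, 1161/212, 10564/1929, 127929/23360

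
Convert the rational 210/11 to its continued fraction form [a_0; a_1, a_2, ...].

[19; 11]

Run the Euclidean algorithm on 210 and 11; the successive quotients are the partial quotients a_0, a_1, ... (each step inverts the fractional part left over by the previous one):
  210 = 19*11 + 1, so a_0 = 19.
  11 = 11*1 + 0, so a_1 = 11.
The remainder reaches 0 after 2 divisions, so the expansion has 2 partial quotients, read off in order.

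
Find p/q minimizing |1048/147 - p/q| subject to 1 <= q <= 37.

Expand x = 1048/147 as a continued fraction with the Euclidean algorithm:
  1048 = 7*147 + 19, so a_0 = 7.
  147 = 7*19 + 14, so a_1 = 7.
  19 = 1*14 + 5, so a_2 = 1.
  14 = 2*5 + 4, so a_3 = 2.
  5 = 1*4 + 1, so a_4 = 1.
  4 = 4*1 + 0, so a_5 = 4.
so x = [7; 7, 1, 2, 1, 4].
Convergents (p_i = a_i*p_{i-1} + p_{i-2}, q_i = a_i*q_{i-1} + q_{i-2} with p_{-2}=0, p_{-1}=1, q_{-2}=1, q_{-1}=0), until the denominator exceeds 37:
  i=0: a_0=7, p_0 = 7*1 + 0 = 7, q_0 = 7*0 + 1 = 1.
  i=1: a_1=7, p_1 = 7*7 + 1 = 50, q_1 = 7*1 + 0 = 7.
  i=2: a_2=1, p_2 = 1*50 + 7 = 57, q_2 = 1*7 + 1 = 8.
  i=3: a_3=2, p_3 = 2*57 + 50 = 164, q_3 = 2*8 + 7 = 23.
  i=4: a_4=1, p_4 = 1*164 + 57 = 221, q_4 = 1*23 + 8 = 31.
  i=5: a_5=4, p_5 = 4*221 + 164 = 1048, q_5 = 4*31 + 23 = 147.
q_5 = 147 > 37, so the last convergent with denominator <= 37 is p_4/q_4 = 221/31.
The closest fraction with denominator <= 37 is either p_4/q_4 or the intermediate fraction (k*p_4 + p_3)/(k*q_4 + q_3) with the largest k >= 1 whose denominator stays <= 37; these approach x as k grows, and every other convergent or intermediate fraction in range is farther away.
Largest k: floor((37 - q_3)/q_4) = floor((37 - 23)/31) = 0.
Since k = 0, no intermediate fraction beyond p_4/q_4 has denominator <= 37, so the convergent 221/31 is the closest (its error is |1048*31 - 221*147|/(147*31) = 1/4557).

221/31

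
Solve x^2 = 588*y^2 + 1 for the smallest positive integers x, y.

(x, y) = (97, 4)

First expand sqrt(588) as a continued fraction. With x_i = (sqrt(588) + m_i)/d_i and (m_0, d_0) = (0, 1): a_0 = floor(sqrt(588)) = 24, since 24^2 = 576 <= 588 < 625 = 25^2.
Iterate m_{i+1} = d_i*a_i - m_i, d_{i+1} = (588 - m_{i+1}^2)/d_i, a_{i+1} = floor((a_0 + m_{i+1})/d_{i+1}):
  m_1 = 1*24 - 0 = 24, d_1 = (588 - 24^2)/1 = 12/1 = 12, a_1 = floor((24 + 24)/12) = 4.
  m_2 = 12*4 - 24 = 24, d_2 = (588 - 24^2)/12 = 12/12 = 1, a_2 = floor((24 + 24)/1) = 48.
  m_3 = 1*48 - 24 = 24, d_3 = (588 - 24^2)/1 = 12/1 = 12: (m_3, d_3) = (m_1, d_1) = (24, 12), so from here the quotients repeat a_1, a_2; the period length is 2.
So sqrt(588) = [24; (4, 48)] with period length k = 2.
k is even, so the fundamental solution of x^2 - 588y^2 = 1 is (p_{k-1}, q_{k-1}) = (p_1, q_1); compute convergents through index 1.
Convergents (p_i = a_i*p_{i-1} + p_{i-2}, q_i = a_i*q_{i-1} + q_{i-2} with p_{-2}=0, p_{-1}=1, q_{-2}=1, q_{-1}=0):
  i=0: a_0=24, p_0 = 24*1 + 0 = 24, q_0 = 24*0 + 1 = 1.
  i=1: a_1=4, p_1 = 4*24 + 1 = 97, q_1 = 4*1 + 0 = 4.
Check: 97^2 - 588*4^2 = 9409 - 9408 = 1, so (x, y) = (97, 4) solves the equation, and by the theorem it is the least positive solution.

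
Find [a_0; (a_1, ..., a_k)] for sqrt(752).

[27; (2, 2, 1, 2, 1, 2, 2, 54)]

Write x_i = (sqrt(752) + m_i)/d_i with (m_0, d_0) = (0, 1). a_0 = floor(sqrt(752)) = 27, since 27^2 = 729 <= 752 < 784 = 28^2.
Iterate m_{i+1} = d_i*a_i - m_i, d_{i+1} = (752 - m_{i+1}^2)/d_i, a_{i+1} = floor((a_0 + m_{i+1})/d_{i+1}):
  m_1 = 1*27 - 0 = 27, d_1 = (752 - 27^2)/1 = 23/1 = 23, a_1 = floor((27 + 27)/23) = 2.
  m_2 = 23*2 - 27 = 19, d_2 = (752 - 19^2)/23 = 391/23 = 17, a_2 = floor((27 + 19)/17) = 2.
  m_3 = 17*2 - 19 = 15, d_3 = (752 - 15^2)/17 = 527/17 = 31, a_3 = floor((27 + 15)/31) = 1.
  m_4 = 31*1 - 15 = 16, d_4 = (752 - 16^2)/31 = 496/31 = 16, a_4 = floor((27 + 16)/16) = 2.
  m_5 = 16*2 - 16 = 16, d_5 = (752 - 16^2)/16 = 496/16 = 31, a_5 = floor((27 + 16)/31) = 1.
  m_6 = 31*1 - 16 = 15, d_6 = (752 - 15^2)/31 = 527/31 = 17, a_6 = floor((27 + 15)/17) = 2.
  m_7 = 17*2 - 15 = 19, d_7 = (752 - 19^2)/17 = 391/17 = 23, a_7 = floor((27 + 19)/23) = 2.
  m_8 = 23*2 - 19 = 27, d_8 = (752 - 27^2)/23 = 23/23 = 1, a_8 = floor((27 + 27)/1) = 54.
  m_9 = 1*54 - 27 = 27, d_9 = (752 - 27^2)/1 = 23/1 = 23: (m_9, d_9) = (m_1, d_1) = (27, 23), so from here the quotients repeat a_1, ..., a_8; the period length is 8.
Hence the expansion of sqrt(752) is a_0 = 27 followed by the repeating block 2, 2, 1, 2, 1, 2, 2, 54 (period 8).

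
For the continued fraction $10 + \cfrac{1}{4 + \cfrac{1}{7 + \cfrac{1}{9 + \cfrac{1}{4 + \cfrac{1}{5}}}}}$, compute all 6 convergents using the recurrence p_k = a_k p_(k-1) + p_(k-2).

10/1, 41/4, 297/29, 2714/265, 11153/1089, 58479/5710

Using the convergent recurrence p_i = a_i*p_{i-1} + p_{i-2}, q_i = a_i*q_{i-1} + q_{i-2} with p_{-2}=0, p_{-1}=1, q_{-2}=1, q_{-1}=0:
  i=0: a_0=10, p_0 = 10*1 + 0 = 10, q_0 = 10*0 + 1 = 1.
  i=1: a_1=4, p_1 = 4*10 + 1 = 41, q_1 = 4*1 + 0 = 4.
  i=2: a_2=7, p_2 = 7*41 + 10 = 297, q_2 = 7*4 + 1 = 29.
  i=3: a_3=9, p_3 = 9*297 + 41 = 2714, q_3 = 9*29 + 4 = 265.
  i=4: a_4=4, p_4 = 4*2714 + 297 = 11153, q_4 = 4*265 + 29 = 1089.
  i=5: a_5=5, p_5 = 5*11153 + 2714 = 58479, q_5 = 5*1089 + 265 = 5710.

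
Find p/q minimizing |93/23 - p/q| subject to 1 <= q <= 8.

4/1

Expand x = 93/23 as a continued fraction with the Euclidean algorithm:
  93 = 4*23 + 1, so a_0 = 4.
  23 = 23*1 + 0, so a_1 = 23.
so x = [4; 23].
Convergents (p_i = a_i*p_{i-1} + p_{i-2}, q_i = a_i*q_{i-1} + q_{i-2} with p_{-2}=0, p_{-1}=1, q_{-2}=1, q_{-1}=0), until the denominator exceeds 8:
  i=0: a_0=4, p_0 = 4*1 + 0 = 4, q_0 = 4*0 + 1 = 1.
  i=1: a_1=23, p_1 = 23*4 + 1 = 93, q_1 = 23*1 + 0 = 23.
q_1 = 23 > 8, so the last convergent with denominator <= 8 is p_0/q_0 = 4/1.
The closest fraction with denominator <= 8 is either p_0/q_0 or the intermediate fraction (k*p_0 + p_{-1})/(k*q_0 + q_{-1}) with the largest k >= 1 whose denominator stays <= 8; these approach x as k grows, and every other convergent or intermediate fraction in range is farther away.
Largest k: floor((8 - q_{-1})/q_0) = floor((8 - 0)/1) = 8 (using the seeds p_{-1} = 1, q_{-1} = 0).
That gives (8*4 + 1)/(8*1 + 0) = 33/8.
Compare the errors: |x - 4/1| = |93*1 - 4*23|/(23*1) = 1/23, and |x - 33/8| = |93*8 - 33*23|/(23*8) = 15/184.
Cross-multiplying, 1*184 = 184 < 345 = 15*23, so 1/23 is smaller: the convergent 4/1 is closer to x than 33/8.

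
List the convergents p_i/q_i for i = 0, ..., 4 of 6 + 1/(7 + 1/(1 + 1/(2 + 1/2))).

6/1, 43/7, 49/8, 141/23, 331/54

Using the convergent recurrence p_i = a_i*p_{i-1} + p_{i-2}, q_i = a_i*q_{i-1} + q_{i-2} with p_{-2}=0, p_{-1}=1, q_{-2}=1, q_{-1}=0:
  i=0: a_0=6, p_0 = 6*1 + 0 = 6, q_0 = 6*0 + 1 = 1.
  i=1: a_1=7, p_1 = 7*6 + 1 = 43, q_1 = 7*1 + 0 = 7.
  i=2: a_2=1, p_2 = 1*43 + 6 = 49, q_2 = 1*7 + 1 = 8.
  i=3: a_3=2, p_3 = 2*49 + 43 = 141, q_3 = 2*8 + 7 = 23.
  i=4: a_4=2, p_4 = 2*141 + 49 = 331, q_4 = 2*23 + 8 = 54.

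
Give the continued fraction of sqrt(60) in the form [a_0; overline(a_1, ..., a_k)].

Write x_i = (sqrt(60) + m_i)/d_i with (m_0, d_0) = (0, 1). a_0 = floor(sqrt(60)) = 7, since 7^2 = 49 <= 60 < 64 = 8^2.
Iterate m_{i+1} = d_i*a_i - m_i, d_{i+1} = (60 - m_{i+1}^2)/d_i, a_{i+1} = floor((a_0 + m_{i+1})/d_{i+1}):
  m_1 = 1*7 - 0 = 7, d_1 = (60 - 7^2)/1 = 11/1 = 11, a_1 = floor((7 + 7)/11) = 1.
  m_2 = 11*1 - 7 = 4, d_2 = (60 - 4^2)/11 = 44/11 = 4, a_2 = floor((7 + 4)/4) = 2.
  m_3 = 4*2 - 4 = 4, d_3 = (60 - 4^2)/4 = 44/4 = 11, a_3 = floor((7 + 4)/11) = 1.
  m_4 = 11*1 - 4 = 7, d_4 = (60 - 7^2)/11 = 11/11 = 1, a_4 = floor((7 + 7)/1) = 14.
  m_5 = 1*14 - 7 = 7, d_5 = (60 - 7^2)/1 = 11/1 = 11: (m_5, d_5) = (m_1, d_1) = (7, 11), so from here the quotients repeat a_1, ..., a_4; the period length is 4.
Hence the expansion of sqrt(60) is a_0 = 7 followed by the repeating block 1, 2, 1, 14 (period 4).

[7; overline(1, 2, 1, 14)]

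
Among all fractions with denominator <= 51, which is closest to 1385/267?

83/16

Expand x = 1385/267 as a continued fraction with the Euclidean algorithm:
  1385 = 5*267 + 50, so a_0 = 5.
  267 = 5*50 + 17, so a_1 = 5.
  50 = 2*17 + 16, so a_2 = 2.
  17 = 1*16 + 1, so a_3 = 1.
  16 = 16*1 + 0, so a_4 = 16.
so x = [5; 5, 2, 1, 16].
Convergents (p_i = a_i*p_{i-1} + p_{i-2}, q_i = a_i*q_{i-1} + q_{i-2} with p_{-2}=0, p_{-1}=1, q_{-2}=1, q_{-1}=0), until the denominator exceeds 51:
  i=0: a_0=5, p_0 = 5*1 + 0 = 5, q_0 = 5*0 + 1 = 1.
  i=1: a_1=5, p_1 = 5*5 + 1 = 26, q_1 = 5*1 + 0 = 5.
  i=2: a_2=2, p_2 = 2*26 + 5 = 57, q_2 = 2*5 + 1 = 11.
  i=3: a_3=1, p_3 = 1*57 + 26 = 83, q_3 = 1*11 + 5 = 16.
  i=4: a_4=16, p_4 = 16*83 + 57 = 1385, q_4 = 16*16 + 11 = 267.
q_4 = 267 > 51, so the last convergent with denominator <= 51 is p_3/q_3 = 83/16.
The closest fraction with denominator <= 51 is either p_3/q_3 or the intermediate fraction (k*p_3 + p_2)/(k*q_3 + q_2) with the largest k >= 1 whose denominator stays <= 51; these approach x as k grows, and every other convergent or intermediate fraction in range is farther away.
Largest k: floor((51 - q_2)/q_3) = floor((51 - 11)/16) = 2.
That gives (2*83 + 57)/(2*16 + 11) = 223/43.
Compare the errors: |x - 83/16| = |1385*16 - 83*267|/(267*16) = 1/4272, and |x - 223/43| = |1385*43 - 223*267|/(267*43) = 14/11481.
Cross-multiplying, 1*11481 = 11481 < 59808 = 14*4272, so 1/4272 is smaller: the convergent 83/16 is closer to x than 223/43.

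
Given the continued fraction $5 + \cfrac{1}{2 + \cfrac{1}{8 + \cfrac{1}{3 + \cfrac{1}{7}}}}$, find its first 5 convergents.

Using the convergent recurrence p_i = a_i*p_{i-1} + p_{i-2}, q_i = a_i*q_{i-1} + q_{i-2} with p_{-2}=0, p_{-1}=1, q_{-2}=1, q_{-1}=0:
  i=0: a_0=5, p_0 = 5*1 + 0 = 5, q_0 = 5*0 + 1 = 1.
  i=1: a_1=2, p_1 = 2*5 + 1 = 11, q_1 = 2*1 + 0 = 2.
  i=2: a_2=8, p_2 = 8*11 + 5 = 93, q_2 = 8*2 + 1 = 17.
  i=3: a_3=3, p_3 = 3*93 + 11 = 290, q_3 = 3*17 + 2 = 53.
  i=4: a_4=7, p_4 = 7*290 + 93 = 2123, q_4 = 7*53 + 17 = 388.

5/1, 11/2, 93/17, 290/53, 2123/388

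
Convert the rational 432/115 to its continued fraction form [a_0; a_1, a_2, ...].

Run the Euclidean algorithm on 432 and 115; the successive quotients are the partial quotients a_0, a_1, ... (each step inverts the fractional part left over by the previous one):
  432 = 3*115 + 87, so a_0 = 3.
  115 = 1*87 + 28, so a_1 = 1.
  87 = 3*28 + 3, so a_2 = 3.
  28 = 9*3 + 1, so a_3 = 9.
  3 = 3*1 + 0, so a_4 = 3.
The remainder reaches 0 after 5 divisions, so the expansion has 5 partial quotients, read off in order.

[3; 1, 3, 9, 3]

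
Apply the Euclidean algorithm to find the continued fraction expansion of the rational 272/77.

[3; 1, 1, 7, 5]

Run the Euclidean algorithm on 272 and 77; the successive quotients are the partial quotients a_0, a_1, ... (each step inverts the fractional part left over by the previous one):
  272 = 3*77 + 41, so a_0 = 3.
  77 = 1*41 + 36, so a_1 = 1.
  41 = 1*36 + 5, so a_2 = 1.
  36 = 7*5 + 1, so a_3 = 7.
  5 = 5*1 + 0, so a_4 = 5.
The remainder reaches 0 after 5 divisions, so the expansion has 5 partial quotients, read off in order.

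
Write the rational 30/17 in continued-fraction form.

[1; 1, 3, 4]

Run the Euclidean algorithm on 30 and 17; the successive quotients are the partial quotients a_0, a_1, ... (each step inverts the fractional part left over by the previous one):
  30 = 1*17 + 13, so a_0 = 1.
  17 = 1*13 + 4, so a_1 = 1.
  13 = 3*4 + 1, so a_2 = 3.
  4 = 4*1 + 0, so a_3 = 4.
The remainder reaches 0 after 4 divisions, so the expansion has 4 partial quotients, read off in order.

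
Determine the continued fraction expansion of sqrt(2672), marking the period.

Write x_i = (sqrt(2672) + m_i)/d_i with (m_0, d_0) = (0, 1). a_0 = floor(sqrt(2672)) = 51, since 51^2 = 2601 <= 2672 < 2704 = 52^2.
Iterate m_{i+1} = d_i*a_i - m_i, d_{i+1} = (2672 - m_{i+1}^2)/d_i, a_{i+1} = floor((a_0 + m_{i+1})/d_{i+1}):
  m_1 = 1*51 - 0 = 51, d_1 = (2672 - 51^2)/1 = 71/1 = 71, a_1 = floor((51 + 51)/71) = 1.
  m_2 = 71*1 - 51 = 20, d_2 = (2672 - 20^2)/71 = 2272/71 = 32, a_2 = floor((51 + 20)/32) = 2.
  m_3 = 32*2 - 20 = 44, d_3 = (2672 - 44^2)/32 = 736/32 = 23, a_3 = floor((51 + 44)/23) = 4.
  m_4 = 23*4 - 44 = 48, d_4 = (2672 - 48^2)/23 = 368/23 = 16, a_4 = floor((51 + 48)/16) = 6.
  m_5 = 16*6 - 48 = 48, d_5 = (2672 - 48^2)/16 = 368/16 = 23, a_5 = floor((51 + 48)/23) = 4.
  m_6 = 23*4 - 48 = 44, d_6 = (2672 - 44^2)/23 = 736/23 = 32, a_6 = floor((51 + 44)/32) = 2.
  m_7 = 32*2 - 44 = 20, d_7 = (2672 - 20^2)/32 = 2272/32 = 71, a_7 = floor((51 + 20)/71) = 1.
  m_8 = 71*1 - 20 = 51, d_8 = (2672 - 51^2)/71 = 71/71 = 1, a_8 = floor((51 + 51)/1) = 102.
  m_9 = 1*102 - 51 = 51, d_9 = (2672 - 51^2)/1 = 71/1 = 71: (m_9, d_9) = (m_1, d_1) = (51, 71), so from here the quotients repeat a_1, ..., a_8; the period length is 8.
Hence the expansion of sqrt(2672) is a_0 = 51 followed by the repeating block 1, 2, 4, 6, 4, 2, 1, 102 (period 8).

[51; (1, 2, 4, 6, 4, 2, 1, 102)]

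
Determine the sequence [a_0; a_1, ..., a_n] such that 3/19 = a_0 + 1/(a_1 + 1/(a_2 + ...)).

[0; 6, 3]

Run the Euclidean algorithm on 3 and 19; the successive quotients are the partial quotients a_0, a_1, ... (each step inverts the fractional part left over by the previous one):
  3 = 0*19 + 3, so a_0 = 0.
  19 = 6*3 + 1, so a_1 = 6.
  3 = 3*1 + 0, so a_2 = 3.
The remainder reaches 0 after 3 divisions, so the expansion has 3 partial quotients, read off in order.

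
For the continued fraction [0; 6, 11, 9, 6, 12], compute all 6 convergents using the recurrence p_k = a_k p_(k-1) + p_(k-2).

Using the convergent recurrence p_i = a_i*p_{i-1} + p_{i-2}, q_i = a_i*q_{i-1} + q_{i-2} with p_{-2}=0, p_{-1}=1, q_{-2}=1, q_{-1}=0:
  i=0: a_0=0, p_0 = 0*1 + 0 = 0, q_0 = 0*0 + 1 = 1.
  i=1: a_1=6, p_1 = 6*0 + 1 = 1, q_1 = 6*1 + 0 = 6.
  i=2: a_2=11, p_2 = 11*1 + 0 = 11, q_2 = 11*6 + 1 = 67.
  i=3: a_3=9, p_3 = 9*11 + 1 = 100, q_3 = 9*67 + 6 = 609.
  i=4: a_4=6, p_4 = 6*100 + 11 = 611, q_4 = 6*609 + 67 = 3721.
  i=5: a_5=12, p_5 = 12*611 + 100 = 7432, q_5 = 12*3721 + 609 = 45261.

0/1, 1/6, 11/67, 100/609, 611/3721, 7432/45261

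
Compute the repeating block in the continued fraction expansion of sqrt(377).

Write x_i = (sqrt(377) + m_i)/d_i with (m_0, d_0) = (0, 1). a_0 = floor(sqrt(377)) = 19, since 19^2 = 361 <= 377 < 400 = 20^2.
Iterate m_{i+1} = d_i*a_i - m_i, d_{i+1} = (377 - m_{i+1}^2)/d_i, a_{i+1} = floor((a_0 + m_{i+1})/d_{i+1}):
  m_1 = 1*19 - 0 = 19, d_1 = (377 - 19^2)/1 = 16/1 = 16, a_1 = floor((19 + 19)/16) = 2.
  m_2 = 16*2 - 19 = 13, d_2 = (377 - 13^2)/16 = 208/16 = 13, a_2 = floor((19 + 13)/13) = 2.
  m_3 = 13*2 - 13 = 13, d_3 = (377 - 13^2)/13 = 208/13 = 16, a_3 = floor((19 + 13)/16) = 2.
  m_4 = 16*2 - 13 = 19, d_4 = (377 - 19^2)/16 = 16/16 = 1, a_4 = floor((19 + 19)/1) = 38.
  m_5 = 1*38 - 19 = 19, d_5 = (377 - 19^2)/1 = 16/1 = 16: (m_5, d_5) = (m_1, d_1) = (19, 16), so from here the quotients repeat a_1, ..., a_4; the period length is 4.
Hence the expansion of sqrt(377) is a_0 = 19 followed by the repeating block 2, 2, 2, 38 (period 4).

[19; (2, 2, 2, 38)]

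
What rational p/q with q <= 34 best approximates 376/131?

Expand x = 376/131 as a continued fraction with the Euclidean algorithm:
  376 = 2*131 + 114, so a_0 = 2.
  131 = 1*114 + 17, so a_1 = 1.
  114 = 6*17 + 12, so a_2 = 6.
  17 = 1*12 + 5, so a_3 = 1.
  12 = 2*5 + 2, so a_4 = 2.
  5 = 2*2 + 1, so a_5 = 2.
  2 = 2*1 + 0, so a_6 = 2.
so x = [2; 1, 6, 1, 2, 2, 2].
Convergents (p_i = a_i*p_{i-1} + p_{i-2}, q_i = a_i*q_{i-1} + q_{i-2} with p_{-2}=0, p_{-1}=1, q_{-2}=1, q_{-1}=0), until the denominator exceeds 34:
  i=0: a_0=2, p_0 = 2*1 + 0 = 2, q_0 = 2*0 + 1 = 1.
  i=1: a_1=1, p_1 = 1*2 + 1 = 3, q_1 = 1*1 + 0 = 1.
  i=2: a_2=6, p_2 = 6*3 + 2 = 20, q_2 = 6*1 + 1 = 7.
  i=3: a_3=1, p_3 = 1*20 + 3 = 23, q_3 = 1*7 + 1 = 8.
  i=4: a_4=2, p_4 = 2*23 + 20 = 66, q_4 = 2*8 + 7 = 23.
  i=5: a_5=2, p_5 = 2*66 + 23 = 155, q_5 = 2*23 + 8 = 54.
q_5 = 54 > 34, so the last convergent with denominator <= 34 is p_4/q_4 = 66/23.
The closest fraction with denominator <= 34 is either p_4/q_4 or the intermediate fraction (k*p_4 + p_3)/(k*q_4 + q_3) with the largest k >= 1 whose denominator stays <= 34; these approach x as k grows, and every other convergent or intermediate fraction in range is farther away.
Largest k: floor((34 - q_3)/q_4) = floor((34 - 8)/23) = 1.
That gives (1*66 + 23)/(1*23 + 8) = 89/31.
Compare the errors: |x - 66/23| = |376*23 - 66*131|/(131*23) = 2/3013, and |x - 89/31| = |376*31 - 89*131|/(131*31) = 3/4061.
Cross-multiplying, 2*4061 = 8122 < 9039 = 3*3013, so 2/3013 is smaller: the convergent 66/23 is closer to x than 89/31.

66/23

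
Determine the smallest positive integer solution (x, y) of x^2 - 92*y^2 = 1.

First expand sqrt(92) as a continued fraction. With x_i = (sqrt(92) + m_i)/d_i and (m_0, d_0) = (0, 1): a_0 = floor(sqrt(92)) = 9, since 9^2 = 81 <= 92 < 100 = 10^2.
Iterate m_{i+1} = d_i*a_i - m_i, d_{i+1} = (92 - m_{i+1}^2)/d_i, a_{i+1} = floor((a_0 + m_{i+1})/d_{i+1}):
  m_1 = 1*9 - 0 = 9, d_1 = (92 - 9^2)/1 = 11/1 = 11, a_1 = floor((9 + 9)/11) = 1.
  m_2 = 11*1 - 9 = 2, d_2 = (92 - 2^2)/11 = 88/11 = 8, a_2 = floor((9 + 2)/8) = 1.
  m_3 = 8*1 - 2 = 6, d_3 = (92 - 6^2)/8 = 56/8 = 7, a_3 = floor((9 + 6)/7) = 2.
  m_4 = 7*2 - 6 = 8, d_4 = (92 - 8^2)/7 = 28/7 = 4, a_4 = floor((9 + 8)/4) = 4.
  m_5 = 4*4 - 8 = 8, d_5 = (92 - 8^2)/4 = 28/4 = 7, a_5 = floor((9 + 8)/7) = 2.
  m_6 = 7*2 - 8 = 6, d_6 = (92 - 6^2)/7 = 56/7 = 8, a_6 = floor((9 + 6)/8) = 1.
  m_7 = 8*1 - 6 = 2, d_7 = (92 - 2^2)/8 = 88/8 = 11, a_7 = floor((9 + 2)/11) = 1.
  m_8 = 11*1 - 2 = 9, d_8 = (92 - 9^2)/11 = 11/11 = 1, a_8 = floor((9 + 9)/1) = 18.
  m_9 = 1*18 - 9 = 9, d_9 = (92 - 9^2)/1 = 11/1 = 11: (m_9, d_9) = (m_1, d_1) = (9, 11), so from here the quotients repeat a_1, ..., a_8; the period length is 8.
So sqrt(92) = [9; (1, 1, 2, 4, 2, 1, 1, 18)] with period length k = 8.
k is even, so the fundamental solution of x^2 - 92y^2 = 1 is (p_{k-1}, q_{k-1}) = (p_7, q_7); compute convergents through index 7.
Convergents (p_i = a_i*p_{i-1} + p_{i-2}, q_i = a_i*q_{i-1} + q_{i-2} with p_{-2}=0, p_{-1}=1, q_{-2}=1, q_{-1}=0):
  i=0: a_0=9, p_0 = 9*1 + 0 = 9, q_0 = 9*0 + 1 = 1.
  i=1: a_1=1, p_1 = 1*9 + 1 = 10, q_1 = 1*1 + 0 = 1.
  i=2: a_2=1, p_2 = 1*10 + 9 = 19, q_2 = 1*1 + 1 = 2.
  i=3: a_3=2, p_3 = 2*19 + 10 = 48, q_3 = 2*2 + 1 = 5.
  i=4: a_4=4, p_4 = 4*48 + 19 = 211, q_4 = 4*5 + 2 = 22.
  i=5: a_5=2, p_5 = 2*211 + 48 = 470, q_5 = 2*22 + 5 = 49.
  i=6: a_6=1, p_6 = 1*470 + 211 = 681, q_6 = 1*49 + 22 = 71.
  i=7: a_7=1, p_7 = 1*681 + 470 = 1151, q_7 = 1*71 + 49 = 120.
Check: 1151^2 - 92*120^2 = 1324801 - 1324800 = 1, so (x, y) = (1151, 120) solves the equation, and by the theorem it is the least positive solution.

(x, y) = (1151, 120)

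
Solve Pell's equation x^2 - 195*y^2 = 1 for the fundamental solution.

First expand sqrt(195) as a continued fraction. With x_i = (sqrt(195) + m_i)/d_i and (m_0, d_0) = (0, 1): a_0 = floor(sqrt(195)) = 13, since 13^2 = 169 <= 195 < 196 = 14^2.
Iterate m_{i+1} = d_i*a_i - m_i, d_{i+1} = (195 - m_{i+1}^2)/d_i, a_{i+1} = floor((a_0 + m_{i+1})/d_{i+1}):
  m_1 = 1*13 - 0 = 13, d_1 = (195 - 13^2)/1 = 26/1 = 26, a_1 = floor((13 + 13)/26) = 1.
  m_2 = 26*1 - 13 = 13, d_2 = (195 - 13^2)/26 = 26/26 = 1, a_2 = floor((13 + 13)/1) = 26.
  m_3 = 1*26 - 13 = 13, d_3 = (195 - 13^2)/1 = 26/1 = 26: (m_3, d_3) = (m_1, d_1) = (13, 26), so from here the quotients repeat a_1, a_2; the period length is 2.
So sqrt(195) = [13; (1, 26)] with period length k = 2.
k is even, so the fundamental solution of x^2 - 195y^2 = 1 is (p_{k-1}, q_{k-1}) = (p_1, q_1); compute convergents through index 1.
Convergents (p_i = a_i*p_{i-1} + p_{i-2}, q_i = a_i*q_{i-1} + q_{i-2} with p_{-2}=0, p_{-1}=1, q_{-2}=1, q_{-1}=0):
  i=0: a_0=13, p_0 = 13*1 + 0 = 13, q_0 = 13*0 + 1 = 1.
  i=1: a_1=1, p_1 = 1*13 + 1 = 14, q_1 = 1*1 + 0 = 1.
Check: 14^2 - 195*1^2 = 196 - 195 = 1, so (x, y) = (14, 1) solves the equation, and by the theorem it is the least positive solution.

(x, y) = (14, 1)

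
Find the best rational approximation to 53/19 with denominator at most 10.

14/5

Expand x = 53/19 as a continued fraction with the Euclidean algorithm:
  53 = 2*19 + 15, so a_0 = 2.
  19 = 1*15 + 4, so a_1 = 1.
  15 = 3*4 + 3, so a_2 = 3.
  4 = 1*3 + 1, so a_3 = 1.
  3 = 3*1 + 0, so a_4 = 3.
so x = [2; 1, 3, 1, 3].
Convergents (p_i = a_i*p_{i-1} + p_{i-2}, q_i = a_i*q_{i-1} + q_{i-2} with p_{-2}=0, p_{-1}=1, q_{-2}=1, q_{-1}=0), until the denominator exceeds 10:
  i=0: a_0=2, p_0 = 2*1 + 0 = 2, q_0 = 2*0 + 1 = 1.
  i=1: a_1=1, p_1 = 1*2 + 1 = 3, q_1 = 1*1 + 0 = 1.
  i=2: a_2=3, p_2 = 3*3 + 2 = 11, q_2 = 3*1 + 1 = 4.
  i=3: a_3=1, p_3 = 1*11 + 3 = 14, q_3 = 1*4 + 1 = 5.
  i=4: a_4=3, p_4 = 3*14 + 11 = 53, q_4 = 3*5 + 4 = 19.
q_4 = 19 > 10, so the last convergent with denominator <= 10 is p_3/q_3 = 14/5.
The closest fraction with denominator <= 10 is either p_3/q_3 or the intermediate fraction (k*p_3 + p_2)/(k*q_3 + q_2) with the largest k >= 1 whose denominator stays <= 10; these approach x as k grows, and every other convergent or intermediate fraction in range is farther away.
Largest k: floor((10 - q_2)/q_3) = floor((10 - 4)/5) = 1.
That gives (1*14 + 11)/(1*5 + 4) = 25/9.
Compare the errors: |x - 14/5| = |53*5 - 14*19|/(19*5) = 1/95, and |x - 25/9| = |53*9 - 25*19|/(19*9) = 2/171.
Cross-multiplying, 1*171 = 171 < 190 = 2*95, so 1/95 is smaller: the convergent 14/5 is closer to x than 25/9.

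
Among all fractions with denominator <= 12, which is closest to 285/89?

16/5

Expand x = 285/89 as a continued fraction with the Euclidean algorithm:
  285 = 3*89 + 18, so a_0 = 3.
  89 = 4*18 + 17, so a_1 = 4.
  18 = 1*17 + 1, so a_2 = 1.
  17 = 17*1 + 0, so a_3 = 17.
so x = [3; 4, 1, 17].
Convergents (p_i = a_i*p_{i-1} + p_{i-2}, q_i = a_i*q_{i-1} + q_{i-2} with p_{-2}=0, p_{-1}=1, q_{-2}=1, q_{-1}=0), until the denominator exceeds 12:
  i=0: a_0=3, p_0 = 3*1 + 0 = 3, q_0 = 3*0 + 1 = 1.
  i=1: a_1=4, p_1 = 4*3 + 1 = 13, q_1 = 4*1 + 0 = 4.
  i=2: a_2=1, p_2 = 1*13 + 3 = 16, q_2 = 1*4 + 1 = 5.
  i=3: a_3=17, p_3 = 17*16 + 13 = 285, q_3 = 17*5 + 4 = 89.
q_3 = 89 > 12, so the last convergent with denominator <= 12 is p_2/q_2 = 16/5.
The closest fraction with denominator <= 12 is either p_2/q_2 or the intermediate fraction (k*p_2 + p_1)/(k*q_2 + q_1) with the largest k >= 1 whose denominator stays <= 12; these approach x as k grows, and every other convergent or intermediate fraction in range is farther away.
Largest k: floor((12 - q_1)/q_2) = floor((12 - 4)/5) = 1.
That gives (1*16 + 13)/(1*5 + 4) = 29/9.
Compare the errors: |x - 16/5| = |285*5 - 16*89|/(89*5) = 1/445, and |x - 29/9| = |285*9 - 29*89|/(89*9) = 16/801.
Cross-multiplying, 1*801 = 801 < 7120 = 16*445, so 1/445 is smaller: the convergent 16/5 is closer to x than 29/9.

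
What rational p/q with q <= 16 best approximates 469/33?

199/14

Expand x = 469/33 as a continued fraction with the Euclidean algorithm:
  469 = 14*33 + 7, so a_0 = 14.
  33 = 4*7 + 5, so a_1 = 4.
  7 = 1*5 + 2, so a_2 = 1.
  5 = 2*2 + 1, so a_3 = 2.
  2 = 2*1 + 0, so a_4 = 2.
so x = [14; 4, 1, 2, 2].
Convergents (p_i = a_i*p_{i-1} + p_{i-2}, q_i = a_i*q_{i-1} + q_{i-2} with p_{-2}=0, p_{-1}=1, q_{-2}=1, q_{-1}=0), until the denominator exceeds 16:
  i=0: a_0=14, p_0 = 14*1 + 0 = 14, q_0 = 14*0 + 1 = 1.
  i=1: a_1=4, p_1 = 4*14 + 1 = 57, q_1 = 4*1 + 0 = 4.
  i=2: a_2=1, p_2 = 1*57 + 14 = 71, q_2 = 1*4 + 1 = 5.
  i=3: a_3=2, p_3 = 2*71 + 57 = 199, q_3 = 2*5 + 4 = 14.
  i=4: a_4=2, p_4 = 2*199 + 71 = 469, q_4 = 2*14 + 5 = 33.
q_4 = 33 > 16, so the last convergent with denominator <= 16 is p_3/q_3 = 199/14.
The closest fraction with denominator <= 16 is either p_3/q_3 or the intermediate fraction (k*p_3 + p_2)/(k*q_3 + q_2) with the largest k >= 1 whose denominator stays <= 16; these approach x as k grows, and every other convergent or intermediate fraction in range is farther away.
Largest k: floor((16 - q_2)/q_3) = floor((16 - 5)/14) = 0.
Since k = 0, no intermediate fraction beyond p_3/q_3 has denominator <= 16, so the convergent 199/14 is the closest (its error is |469*14 - 199*33|/(33*14) = 1/462).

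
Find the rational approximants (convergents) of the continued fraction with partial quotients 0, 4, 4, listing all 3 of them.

0/1, 1/4, 4/17

Using the convergent recurrence p_i = a_i*p_{i-1} + p_{i-2}, q_i = a_i*q_{i-1} + q_{i-2} with p_{-2}=0, p_{-1}=1, q_{-2}=1, q_{-1}=0:
  i=0: a_0=0, p_0 = 0*1 + 0 = 0, q_0 = 0*0 + 1 = 1.
  i=1: a_1=4, p_1 = 4*0 + 1 = 1, q_1 = 4*1 + 0 = 4.
  i=2: a_2=4, p_2 = 4*1 + 0 = 4, q_2 = 4*4 + 1 = 17.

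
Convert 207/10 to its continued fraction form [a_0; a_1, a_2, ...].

Run the Euclidean algorithm on 207 and 10; the successive quotients are the partial quotients a_0, a_1, ... (each step inverts the fractional part left over by the previous one):
  207 = 20*10 + 7, so a_0 = 20.
  10 = 1*7 + 3, so a_1 = 1.
  7 = 2*3 + 1, so a_2 = 2.
  3 = 3*1 + 0, so a_3 = 3.
The remainder reaches 0 after 4 divisions, so the expansion has 4 partial quotients, read off in order.

[20; 1, 2, 3]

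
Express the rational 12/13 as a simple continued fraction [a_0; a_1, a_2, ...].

Run the Euclidean algorithm on 12 and 13; the successive quotients are the partial quotients a_0, a_1, ... (each step inverts the fractional part left over by the previous one):
  12 = 0*13 + 12, so a_0 = 0.
  13 = 1*12 + 1, so a_1 = 1.
  12 = 12*1 + 0, so a_2 = 12.
The remainder reaches 0 after 3 divisions, so the expansion has 3 partial quotients, read off in order.

[0; 1, 12]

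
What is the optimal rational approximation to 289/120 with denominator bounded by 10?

Expand x = 289/120 as a continued fraction with the Euclidean algorithm:
  289 = 2*120 + 49, so a_0 = 2.
  120 = 2*49 + 22, so a_1 = 2.
  49 = 2*22 + 5, so a_2 = 2.
  22 = 4*5 + 2, so a_3 = 4.
  5 = 2*2 + 1, so a_4 = 2.
  2 = 2*1 + 0, so a_5 = 2.
so x = [2; 2, 2, 4, 2, 2].
Convergents (p_i = a_i*p_{i-1} + p_{i-2}, q_i = a_i*q_{i-1} + q_{i-2} with p_{-2}=0, p_{-1}=1, q_{-2}=1, q_{-1}=0), until the denominator exceeds 10:
  i=0: a_0=2, p_0 = 2*1 + 0 = 2, q_0 = 2*0 + 1 = 1.
  i=1: a_1=2, p_1 = 2*2 + 1 = 5, q_1 = 2*1 + 0 = 2.
  i=2: a_2=2, p_2 = 2*5 + 2 = 12, q_2 = 2*2 + 1 = 5.
  i=3: a_3=4, p_3 = 4*12 + 5 = 53, q_3 = 4*5 + 2 = 22.
q_3 = 22 > 10, so the last convergent with denominator <= 10 is p_2/q_2 = 12/5.
The closest fraction with denominator <= 10 is either p_2/q_2 or the intermediate fraction (k*p_2 + p_1)/(k*q_2 + q_1) with the largest k >= 1 whose denominator stays <= 10; these approach x as k grows, and every other convergent or intermediate fraction in range is farther away.
Largest k: floor((10 - q_1)/q_2) = floor((10 - 2)/5) = 1.
That gives (1*12 + 5)/(1*5 + 2) = 17/7.
Compare the errors: |x - 12/5| = |289*5 - 12*120|/(120*5) = 5/600, and |x - 17/7| = |289*7 - 17*120|/(120*7) = 17/840.
Cross-multiplying, 5*840 = 4200 < 10200 = 17*600, so 5/600 is smaller: the convergent 12/5 is closer to x than 17/7.

12/5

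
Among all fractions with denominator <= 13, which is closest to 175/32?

Expand x = 175/32 as a continued fraction with the Euclidean algorithm:
  175 = 5*32 + 15, so a_0 = 5.
  32 = 2*15 + 2, so a_1 = 2.
  15 = 7*2 + 1, so a_2 = 7.
  2 = 2*1 + 0, so a_3 = 2.
so x = [5; 2, 7, 2].
Convergents (p_i = a_i*p_{i-1} + p_{i-2}, q_i = a_i*q_{i-1} + q_{i-2} with p_{-2}=0, p_{-1}=1, q_{-2}=1, q_{-1}=0), until the denominator exceeds 13:
  i=0: a_0=5, p_0 = 5*1 + 0 = 5, q_0 = 5*0 + 1 = 1.
  i=1: a_1=2, p_1 = 2*5 + 1 = 11, q_1 = 2*1 + 0 = 2.
  i=2: a_2=7, p_2 = 7*11 + 5 = 82, q_2 = 7*2 + 1 = 15.
q_2 = 15 > 13, so the last convergent with denominator <= 13 is p_1/q_1 = 11/2.
The closest fraction with denominator <= 13 is either p_1/q_1 or the intermediate fraction (k*p_1 + p_0)/(k*q_1 + q_0) with the largest k >= 1 whose denominator stays <= 13; these approach x as k grows, and every other convergent or intermediate fraction in range is farther away.
Largest k: floor((13 - q_0)/q_1) = floor((13 - 1)/2) = 6.
That gives (6*11 + 5)/(6*2 + 1) = 71/13.
Compare the errors: |x - 11/2| = |175*2 - 11*32|/(32*2) = 2/64, and |x - 71/13| = |175*13 - 71*32|/(32*13) = 3/416.
Cross-multiplying, 3*64 = 192 < 832 = 2*416, so 3/416 is smaller: the intermediate fraction 71/13 is closer to x than 11/2.

71/13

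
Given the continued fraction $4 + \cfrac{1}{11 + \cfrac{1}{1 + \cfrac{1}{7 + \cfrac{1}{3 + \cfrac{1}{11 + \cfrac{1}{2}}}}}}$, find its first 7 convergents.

4/1, 45/11, 49/12, 388/95, 1213/297, 13731/3362, 28675/7021

Using the convergent recurrence p_i = a_i*p_{i-1} + p_{i-2}, q_i = a_i*q_{i-1} + q_{i-2} with p_{-2}=0, p_{-1}=1, q_{-2}=1, q_{-1}=0:
  i=0: a_0=4, p_0 = 4*1 + 0 = 4, q_0 = 4*0 + 1 = 1.
  i=1: a_1=11, p_1 = 11*4 + 1 = 45, q_1 = 11*1 + 0 = 11.
  i=2: a_2=1, p_2 = 1*45 + 4 = 49, q_2 = 1*11 + 1 = 12.
  i=3: a_3=7, p_3 = 7*49 + 45 = 388, q_3 = 7*12 + 11 = 95.
  i=4: a_4=3, p_4 = 3*388 + 49 = 1213, q_4 = 3*95 + 12 = 297.
  i=5: a_5=11, p_5 = 11*1213 + 388 = 13731, q_5 = 11*297 + 95 = 3362.
  i=6: a_6=2, p_6 = 2*13731 + 1213 = 28675, q_6 = 2*3362 + 297 = 7021.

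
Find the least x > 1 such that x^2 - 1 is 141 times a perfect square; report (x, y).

First expand sqrt(141) as a continued fraction. With x_i = (sqrt(141) + m_i)/d_i and (m_0, d_0) = (0, 1): a_0 = floor(sqrt(141)) = 11, since 11^2 = 121 <= 141 < 144 = 12^2.
Iterate m_{i+1} = d_i*a_i - m_i, d_{i+1} = (141 - m_{i+1}^2)/d_i, a_{i+1} = floor((a_0 + m_{i+1})/d_{i+1}):
  m_1 = 1*11 - 0 = 11, d_1 = (141 - 11^2)/1 = 20/1 = 20, a_1 = floor((11 + 11)/20) = 1.
  m_2 = 20*1 - 11 = 9, d_2 = (141 - 9^2)/20 = 60/20 = 3, a_2 = floor((11 + 9)/3) = 6.
  m_3 = 3*6 - 9 = 9, d_3 = (141 - 9^2)/3 = 60/3 = 20, a_3 = floor((11 + 9)/20) = 1.
  m_4 = 20*1 - 9 = 11, d_4 = (141 - 11^2)/20 = 20/20 = 1, a_4 = floor((11 + 11)/1) = 22.
  m_5 = 1*22 - 11 = 11, d_5 = (141 - 11^2)/1 = 20/1 = 20: (m_5, d_5) = (m_1, d_1) = (11, 20), so from here the quotients repeat a_1, ..., a_4; the period length is 4.
So sqrt(141) = [11; (1, 6, 1, 22)] with period length k = 4.
k is even, so the fundamental solution of x^2 - 141y^2 = 1 is (p_{k-1}, q_{k-1}) = (p_3, q_3); compute convergents through index 3.
Convergents (p_i = a_i*p_{i-1} + p_{i-2}, q_i = a_i*q_{i-1} + q_{i-2} with p_{-2}=0, p_{-1}=1, q_{-2}=1, q_{-1}=0):
  i=0: a_0=11, p_0 = 11*1 + 0 = 11, q_0 = 11*0 + 1 = 1.
  i=1: a_1=1, p_1 = 1*11 + 1 = 12, q_1 = 1*1 + 0 = 1.
  i=2: a_2=6, p_2 = 6*12 + 11 = 83, q_2 = 6*1 + 1 = 7.
  i=3: a_3=1, p_3 = 1*83 + 12 = 95, q_3 = 1*7 + 1 = 8.
Check: 95^2 - 141*8^2 = 9025 - 9024 = 1, so (x, y) = (95, 8) solves the equation, and by the theorem it is the least positive solution.

(x, y) = (95, 8)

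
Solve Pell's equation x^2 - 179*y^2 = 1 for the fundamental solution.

First expand sqrt(179) as a continued fraction. With x_i = (sqrt(179) + m_i)/d_i and (m_0, d_0) = (0, 1): a_0 = floor(sqrt(179)) = 13, since 13^2 = 169 <= 179 < 196 = 14^2.
Iterate m_{i+1} = d_i*a_i - m_i, d_{i+1} = (179 - m_{i+1}^2)/d_i, a_{i+1} = floor((a_0 + m_{i+1})/d_{i+1}):
  m_1 = 1*13 - 0 = 13, d_1 = (179 - 13^2)/1 = 10/1 = 10, a_1 = floor((13 + 13)/10) = 2.
  m_2 = 10*2 - 13 = 7, d_2 = (179 - 7^2)/10 = 130/10 = 13, a_2 = floor((13 + 7)/13) = 1.
  m_3 = 13*1 - 7 = 6, d_3 = (179 - 6^2)/13 = 143/13 = 11, a_3 = floor((13 + 6)/11) = 1.
  m_4 = 11*1 - 6 = 5, d_4 = (179 - 5^2)/11 = 154/11 = 14, a_4 = floor((13 + 5)/14) = 1.
  m_5 = 14*1 - 5 = 9, d_5 = (179 - 9^2)/14 = 98/14 = 7, a_5 = floor((13 + 9)/7) = 3.
  m_6 = 7*3 - 9 = 12, d_6 = (179 - 12^2)/7 = 35/7 = 5, a_6 = floor((13 + 12)/5) = 5.
  m_7 = 5*5 - 12 = 13, d_7 = (179 - 13^2)/5 = 10/5 = 2, a_7 = floor((13 + 13)/2) = 13.
  m_8 = 2*13 - 13 = 13, d_8 = (179 - 13^2)/2 = 10/2 = 5, a_8 = floor((13 + 13)/5) = 5.
  m_9 = 5*5 - 13 = 12, d_9 = (179 - 12^2)/5 = 35/5 = 7, a_9 = floor((13 + 12)/7) = 3.
  m_10 = 7*3 - 12 = 9, d_10 = (179 - 9^2)/7 = 98/7 = 14, a_10 = floor((13 + 9)/14) = 1.
  m_11 = 14*1 - 9 = 5, d_11 = (179 - 5^2)/14 = 154/14 = 11, a_11 = floor((13 + 5)/11) = 1.
  m_12 = 11*1 - 5 = 6, d_12 = (179 - 6^2)/11 = 143/11 = 13, a_12 = floor((13 + 6)/13) = 1.
  m_13 = 13*1 - 6 = 7, d_13 = (179 - 7^2)/13 = 130/13 = 10, a_13 = floor((13 + 7)/10) = 2.
  m_14 = 10*2 - 7 = 13, d_14 = (179 - 13^2)/10 = 10/10 = 1, a_14 = floor((13 + 13)/1) = 26.
  m_15 = 1*26 - 13 = 13, d_15 = (179 - 13^2)/1 = 10/1 = 10: (m_15, d_15) = (m_1, d_1) = (13, 10), so from here the quotients repeat a_1, ..., a_14; the period length is 14.
So sqrt(179) = [13; (2, 1, 1, 1, 3, 5, 13, 5, 3, 1, 1, 1, 2, 26)] with period length k = 14.
k is even, so the fundamental solution of x^2 - 179y^2 = 1 is (p_{k-1}, q_{k-1}) = (p_13, q_13); compute convergents through index 13.
Convergents (p_i = a_i*p_{i-1} + p_{i-2}, q_i = a_i*q_{i-1} + q_{i-2} with p_{-2}=0, p_{-1}=1, q_{-2}=1, q_{-1}=0):
  i=0: a_0=13, p_0 = 13*1 + 0 = 13, q_0 = 13*0 + 1 = 1.
  i=1: a_1=2, p_1 = 2*13 + 1 = 27, q_1 = 2*1 + 0 = 2.
  i=2: a_2=1, p_2 = 1*27 + 13 = 40, q_2 = 1*2 + 1 = 3.
  i=3: a_3=1, p_3 = 1*40 + 27 = 67, q_3 = 1*3 + 2 = 5.
  i=4: a_4=1, p_4 = 1*67 + 40 = 107, q_4 = 1*5 + 3 = 8.
  i=5: a_5=3, p_5 = 3*107 + 67 = 388, q_5 = 3*8 + 5 = 29.
  i=6: a_6=5, p_6 = 5*388 + 107 = 2047, q_6 = 5*29 + 8 = 153.
  i=7: a_7=13, p_7 = 13*2047 + 388 = 26999, q_7 = 13*153 + 29 = 2018.
  i=8: a_8=5, p_8 = 5*26999 + 2047 = 137042, q_8 = 5*2018 + 153 = 10243.
  i=9: a_9=3, p_9 = 3*137042 + 26999 = 438125, q_9 = 3*10243 + 2018 = 32747.
  i=10: a_10=1, p_10 = 1*438125 + 137042 = 575167, q_10 = 1*32747 + 10243 = 42990.
  i=11: a_11=1, p_11 = 1*575167 + 438125 = 1013292, q_11 = 1*42990 + 32747 = 75737.
  i=12: a_12=1, p_12 = 1*1013292 + 575167 = 1588459, q_12 = 1*75737 + 42990 = 118727.
  i=13: a_13=2, p_13 = 2*1588459 + 1013292 = 4190210, q_13 = 2*118727 + 75737 = 313191.
Check: 4190210^2 - 179*313191^2 = 17557859844100 - 17557859844099 = 1, so (x, y) = (4190210, 313191) solves the equation, and by the theorem it is the least positive solution.

(x, y) = (4190210, 313191)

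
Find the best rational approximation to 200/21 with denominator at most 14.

Expand x = 200/21 as a continued fraction with the Euclidean algorithm:
  200 = 9*21 + 11, so a_0 = 9.
  21 = 1*11 + 10, so a_1 = 1.
  11 = 1*10 + 1, so a_2 = 1.
  10 = 10*1 + 0, so a_3 = 10.
so x = [9; 1, 1, 10].
Convergents (p_i = a_i*p_{i-1} + p_{i-2}, q_i = a_i*q_{i-1} + q_{i-2} with p_{-2}=0, p_{-1}=1, q_{-2}=1, q_{-1}=0), until the denominator exceeds 14:
  i=0: a_0=9, p_0 = 9*1 + 0 = 9, q_0 = 9*0 + 1 = 1.
  i=1: a_1=1, p_1 = 1*9 + 1 = 10, q_1 = 1*1 + 0 = 1.
  i=2: a_2=1, p_2 = 1*10 + 9 = 19, q_2 = 1*1 + 1 = 2.
  i=3: a_3=10, p_3 = 10*19 + 10 = 200, q_3 = 10*2 + 1 = 21.
q_3 = 21 > 14, so the last convergent with denominator <= 14 is p_2/q_2 = 19/2.
The closest fraction with denominator <= 14 is either p_2/q_2 or the intermediate fraction (k*p_2 + p_1)/(k*q_2 + q_1) with the largest k >= 1 whose denominator stays <= 14; these approach x as k grows, and every other convergent or intermediate fraction in range is farther away.
Largest k: floor((14 - q_1)/q_2) = floor((14 - 1)/2) = 6.
That gives (6*19 + 10)/(6*2 + 1) = 124/13.
Compare the errors: |x - 19/2| = |200*2 - 19*21|/(21*2) = 1/42, and |x - 124/13| = |200*13 - 124*21|/(21*13) = 4/273.
Cross-multiplying, 4*42 = 168 < 273 = 1*273, so 4/273 is smaller: the intermediate fraction 124/13 is closer to x than 19/2.

124/13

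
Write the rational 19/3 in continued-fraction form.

Run the Euclidean algorithm on 19 and 3; the successive quotients are the partial quotients a_0, a_1, ... (each step inverts the fractional part left over by the previous one):
  19 = 6*3 + 1, so a_0 = 6.
  3 = 3*1 + 0, so a_1 = 3.
The remainder reaches 0 after 2 divisions, so the expansion has 2 partial quotients, read off in order.

[6; 3]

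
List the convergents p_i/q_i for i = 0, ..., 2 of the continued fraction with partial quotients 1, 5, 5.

1/1, 6/5, 31/26

Using the convergent recurrence p_i = a_i*p_{i-1} + p_{i-2}, q_i = a_i*q_{i-1} + q_{i-2} with p_{-2}=0, p_{-1}=1, q_{-2}=1, q_{-1}=0:
  i=0: a_0=1, p_0 = 1*1 + 0 = 1, q_0 = 1*0 + 1 = 1.
  i=1: a_1=5, p_1 = 5*1 + 1 = 6, q_1 = 5*1 + 0 = 5.
  i=2: a_2=5, p_2 = 5*6 + 1 = 31, q_2 = 5*5 + 1 = 26.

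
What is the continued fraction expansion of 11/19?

Run the Euclidean algorithm on 11 and 19; the successive quotients are the partial quotients a_0, a_1, ... (each step inverts the fractional part left over by the previous one):
  11 = 0*19 + 11, so a_0 = 0.
  19 = 1*11 + 8, so a_1 = 1.
  11 = 1*8 + 3, so a_2 = 1.
  8 = 2*3 + 2, so a_3 = 2.
  3 = 1*2 + 1, so a_4 = 1.
  2 = 2*1 + 0, so a_5 = 2.
The remainder reaches 0 after 6 divisions, so the expansion has 6 partial quotients, read off in order.

[0; 1, 1, 2, 1, 2]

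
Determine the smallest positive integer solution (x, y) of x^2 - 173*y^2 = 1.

(x, y) = (2499849, 190060)

First expand sqrt(173) as a continued fraction. With x_i = (sqrt(173) + m_i)/d_i and (m_0, d_0) = (0, 1): a_0 = floor(sqrt(173)) = 13, since 13^2 = 169 <= 173 < 196 = 14^2.
Iterate m_{i+1} = d_i*a_i - m_i, d_{i+1} = (173 - m_{i+1}^2)/d_i, a_{i+1} = floor((a_0 + m_{i+1})/d_{i+1}):
  m_1 = 1*13 - 0 = 13, d_1 = (173 - 13^2)/1 = 4/1 = 4, a_1 = floor((13 + 13)/4) = 6.
  m_2 = 4*6 - 13 = 11, d_2 = (173 - 11^2)/4 = 52/4 = 13, a_2 = floor((13 + 11)/13) = 1.
  m_3 = 13*1 - 11 = 2, d_3 = (173 - 2^2)/13 = 169/13 = 13, a_3 = floor((13 + 2)/13) = 1.
  m_4 = 13*1 - 2 = 11, d_4 = (173 - 11^2)/13 = 52/13 = 4, a_4 = floor((13 + 11)/4) = 6.
  m_5 = 4*6 - 11 = 13, d_5 = (173 - 13^2)/4 = 4/4 = 1, a_5 = floor((13 + 13)/1) = 26.
  m_6 = 1*26 - 13 = 13, d_6 = (173 - 13^2)/1 = 4/1 = 4: (m_6, d_6) = (m_1, d_1) = (13, 4), so from here the quotients repeat a_1, ..., a_5; the period length is 5.
So sqrt(173) = [13; (6, 1, 1, 6, 26)] with period length k = 5.
k is odd, so (p_{k-1}, q_{k-1}) only solves x^2 - 173y^2 = -1 and the fundamental solution of x^2 - 173y^2 = 1 is (p_{2k-1}, q_{2k-1}) = (p_9, q_9); compute convergents through index 9, running through the period twice.
Convergents (p_i = a_i*p_{i-1} + p_{i-2}, q_i = a_i*q_{i-1} + q_{i-2} with p_{-2}=0, p_{-1}=1, q_{-2}=1, q_{-1}=0):
  i=0: a_0=13, p_0 = 13*1 + 0 = 13, q_0 = 13*0 + 1 = 1.
  i=1: a_1=6, p_1 = 6*13 + 1 = 79, q_1 = 6*1 + 0 = 6.
  i=2: a_2=1, p_2 = 1*79 + 13 = 92, q_2 = 1*6 + 1 = 7.
  i=3: a_3=1, p_3 = 1*92 + 79 = 171, q_3 = 1*7 + 6 = 13.
  i=4: a_4=6, p_4 = 6*171 + 92 = 1118, q_4 = 6*13 + 7 = 85.
  i=5: a_5=26, p_5 = 26*1118 + 171 = 29239, q_5 = 26*85 + 13 = 2223.
  i=6: a_6=6, p_6 = 6*29239 + 1118 = 176552, q_6 = 6*2223 + 85 = 13423.
  i=7: a_7=1, p_7 = 1*176552 + 29239 = 205791, q_7 = 1*13423 + 2223 = 15646.
  i=8: a_8=1, p_8 = 1*205791 + 176552 = 382343, q_8 = 1*15646 + 13423 = 29069.
  i=9: a_9=6, p_9 = 6*382343 + 205791 = 2499849, q_9 = 6*29069 + 15646 = 190060.
Indeed p_4^2 - 173*q_4^2 = 1249924 - 1249925 = -1, not +1.
Check: 2499849^2 - 173*190060^2 = 6249245022801 - 6249245022800 = 1, so (x, y) = (2499849, 190060) solves the equation, and by the theorem it is the least positive solution.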